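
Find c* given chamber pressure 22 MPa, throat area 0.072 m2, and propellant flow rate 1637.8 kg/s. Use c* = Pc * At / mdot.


c* = 22e6 * 0.072 / 1637.8 = 967 m/s

967 m/s


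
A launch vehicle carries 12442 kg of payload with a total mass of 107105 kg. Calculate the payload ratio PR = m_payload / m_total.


PR = 12442 / 107105 = 0.1162

0.1162


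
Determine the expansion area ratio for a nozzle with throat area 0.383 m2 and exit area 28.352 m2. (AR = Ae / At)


AR = 28.352 / 0.383 = 74.0

74.0


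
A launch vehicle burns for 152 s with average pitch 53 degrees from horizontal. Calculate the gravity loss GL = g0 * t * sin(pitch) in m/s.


GL = 9.81 * 152 * sin(53 deg) = 1191 m/s

1191 m/s


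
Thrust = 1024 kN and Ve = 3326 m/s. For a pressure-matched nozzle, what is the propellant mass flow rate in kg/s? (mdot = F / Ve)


mdot = F / Ve = 1024000 / 3326 = 307.9 kg/s

307.9 kg/s


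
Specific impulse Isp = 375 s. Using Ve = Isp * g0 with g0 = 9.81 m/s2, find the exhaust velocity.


Ve = Isp * g0 = 375 * 9.81 = 3678.8 m/s

3678.8 m/s


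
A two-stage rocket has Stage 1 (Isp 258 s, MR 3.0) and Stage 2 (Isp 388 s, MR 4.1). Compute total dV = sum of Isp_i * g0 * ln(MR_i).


dV1 = 258 * 9.81 * ln(3.0) = 2780.6 m/s
dV2 = 388 * 9.81 * ln(4.1) = 5370.6 m/s
Total dV = 2780.6 + 5370.6 = 8151.2 m/s ~ 8151 m/s

8151 m/s


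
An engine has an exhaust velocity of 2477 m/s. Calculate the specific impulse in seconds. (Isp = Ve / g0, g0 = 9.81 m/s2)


Isp = Ve / g0 = 2477 / 9.81 = 252.5 s

252.5 s


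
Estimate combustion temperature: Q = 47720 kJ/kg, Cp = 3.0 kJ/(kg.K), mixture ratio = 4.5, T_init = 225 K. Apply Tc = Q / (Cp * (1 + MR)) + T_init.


Tc = 47720 / (3.0 * (1 + 4.5)) + 225 = 3117 K

3117 K


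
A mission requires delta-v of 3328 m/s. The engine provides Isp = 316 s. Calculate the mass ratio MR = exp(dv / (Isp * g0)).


Ve = 316 * 9.81 = 3099.96 m/s
MR = exp(3328 / 3099.96) = 2.926

2.926


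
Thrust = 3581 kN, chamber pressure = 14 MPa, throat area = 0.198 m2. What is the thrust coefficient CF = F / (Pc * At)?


CF = 3581000 / (14e6 * 0.198) = 1.29

1.29


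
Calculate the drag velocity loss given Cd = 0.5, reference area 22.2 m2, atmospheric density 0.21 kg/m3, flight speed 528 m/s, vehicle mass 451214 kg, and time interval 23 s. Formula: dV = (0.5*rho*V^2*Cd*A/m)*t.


D = 0.5 * 0.21 * 528^2 * 0.5 * 22.2 = 324922.75 N
a = 324922.75 / 451214 = 0.7201 m/s2
dV = 0.7201 * 23 = 16.6 m/s

16.6 m/s


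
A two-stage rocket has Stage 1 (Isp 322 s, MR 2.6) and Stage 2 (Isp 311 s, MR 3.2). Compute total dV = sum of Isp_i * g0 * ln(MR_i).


dV1 = 322 * 9.81 * ln(2.6) = 3018.3 m/s
dV2 = 311 * 9.81 * ln(3.2) = 3548.7 m/s
Total dV = 3018.3 + 3548.7 = 6567.0 m/s ~ 6567 m/s

6567 m/s


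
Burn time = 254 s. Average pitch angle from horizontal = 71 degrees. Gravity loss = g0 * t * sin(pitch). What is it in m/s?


GL = 9.81 * 254 * sin(71 deg) = 2356 m/s

2356 m/s


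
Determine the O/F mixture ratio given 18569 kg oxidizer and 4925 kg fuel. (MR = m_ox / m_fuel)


MR = 18569 / 4925 = 3.77

3.77


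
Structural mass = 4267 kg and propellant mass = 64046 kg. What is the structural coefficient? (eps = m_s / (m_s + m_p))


eps = 4267 / (4267 + 64046) = 0.0625

0.0625


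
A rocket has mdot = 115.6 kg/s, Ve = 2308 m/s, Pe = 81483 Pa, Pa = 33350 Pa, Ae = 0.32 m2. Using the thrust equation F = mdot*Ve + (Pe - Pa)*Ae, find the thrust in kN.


F = 115.6 * 2308 + (81483 - 33350) * 0.32 = 282207.0 N = 282.2 kN

282.2 kN


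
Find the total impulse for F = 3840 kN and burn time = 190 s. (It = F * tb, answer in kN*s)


It = 3840 * 190 = 729600 kN*s

729600 kN*s


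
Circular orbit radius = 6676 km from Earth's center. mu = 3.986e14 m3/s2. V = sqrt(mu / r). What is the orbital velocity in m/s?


V = sqrt(3.986e14 / 6676000) = 7727 m/s

7727 m/s


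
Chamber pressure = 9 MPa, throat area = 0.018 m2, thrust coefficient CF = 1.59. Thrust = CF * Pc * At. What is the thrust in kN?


F = 1.59 * 9e6 * 0.018 = 257580.0 N = 257.6 kN

257.6 kN


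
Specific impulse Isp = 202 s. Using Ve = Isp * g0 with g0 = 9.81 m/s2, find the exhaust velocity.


Ve = Isp * g0 = 202 * 9.81 = 1981.6 m/s

1981.6 m/s


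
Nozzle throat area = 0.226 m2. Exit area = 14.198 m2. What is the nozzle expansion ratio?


AR = 14.198 / 0.226 = 62.8

62.8


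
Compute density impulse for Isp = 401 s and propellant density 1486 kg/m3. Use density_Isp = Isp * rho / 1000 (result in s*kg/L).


rho*Isp = 401 * 1486 / 1000 = 596 s*kg/L

596 s*kg/L


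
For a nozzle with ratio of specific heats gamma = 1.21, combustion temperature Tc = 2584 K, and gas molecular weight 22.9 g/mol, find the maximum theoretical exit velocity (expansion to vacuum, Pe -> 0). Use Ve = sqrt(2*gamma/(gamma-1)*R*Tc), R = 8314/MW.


R = 8314 / 22.9 = 363.06 J/(kg.K)
Ve = sqrt(2 * 1.21 / (1.21 - 1) * 363.06 * 2584) = 3288 m/s

3288 m/s


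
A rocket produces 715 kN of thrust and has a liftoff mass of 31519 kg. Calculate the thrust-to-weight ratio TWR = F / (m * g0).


TWR = 715000 / (31519 * 9.81) = 2.31

2.31


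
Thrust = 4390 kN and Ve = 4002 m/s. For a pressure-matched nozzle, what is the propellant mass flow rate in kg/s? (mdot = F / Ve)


mdot = F / Ve = 4390000 / 4002 = 1097.0 kg/s

1097.0 kg/s


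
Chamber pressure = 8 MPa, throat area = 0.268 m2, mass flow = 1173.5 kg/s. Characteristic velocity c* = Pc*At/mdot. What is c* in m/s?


c* = 8e6 * 0.268 / 1173.5 = 1827 m/s

1827 m/s


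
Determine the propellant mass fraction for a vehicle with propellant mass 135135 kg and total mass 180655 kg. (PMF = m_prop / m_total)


PMF = 135135 / 180655 = 0.748

0.748


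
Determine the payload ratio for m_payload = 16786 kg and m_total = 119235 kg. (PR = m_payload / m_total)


PR = 16786 / 119235 = 0.1408

0.1408


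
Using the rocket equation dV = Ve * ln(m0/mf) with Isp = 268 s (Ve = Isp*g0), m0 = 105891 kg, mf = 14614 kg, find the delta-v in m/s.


Ve = 268 * 9.81 = 2629.08 m/s
dV = 2629.08 * ln(105891/14614) = 5207 m/s

5207 m/s


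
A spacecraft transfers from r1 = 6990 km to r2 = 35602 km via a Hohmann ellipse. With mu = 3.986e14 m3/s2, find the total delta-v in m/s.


V1 = sqrt(mu/r1) = 7551.44 m/s
dV1 = V1*(sqrt(2*r2/(r1+r2)) - 1) = 2212.34 m/s
V2 = sqrt(mu/r2) = 3346.04 m/s
dV2 = V2*(1 - sqrt(2*r1/(r1+r2))) = 1429.05 m/s
Total dV = 3641 m/s

3641 m/s


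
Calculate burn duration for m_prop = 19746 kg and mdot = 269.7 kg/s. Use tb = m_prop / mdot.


tb = 19746 / 269.7 = 73.2 s

73.2 s


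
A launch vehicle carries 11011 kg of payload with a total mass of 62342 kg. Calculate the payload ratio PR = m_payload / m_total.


PR = 11011 / 62342 = 0.1766

0.1766


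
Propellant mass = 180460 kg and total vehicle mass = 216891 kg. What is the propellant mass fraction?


PMF = 180460 / 216891 = 0.832

0.832


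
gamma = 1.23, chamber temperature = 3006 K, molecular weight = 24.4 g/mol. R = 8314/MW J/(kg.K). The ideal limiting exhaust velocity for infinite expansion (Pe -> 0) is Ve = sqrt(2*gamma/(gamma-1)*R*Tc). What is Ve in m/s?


R = 8314 / 24.4 = 340.74 J/(kg.K)
Ve = sqrt(2 * 1.23 / (1.23 - 1) * 340.74 * 3006) = 3310 m/s

3310 m/s


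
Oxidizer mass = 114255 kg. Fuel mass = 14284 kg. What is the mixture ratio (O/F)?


MR = 114255 / 14284 = 8.0

8.0


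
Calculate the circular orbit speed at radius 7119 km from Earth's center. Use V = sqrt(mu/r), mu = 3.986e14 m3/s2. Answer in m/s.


V = sqrt(3.986e14 / 7119000) = 7483 m/s

7483 m/s


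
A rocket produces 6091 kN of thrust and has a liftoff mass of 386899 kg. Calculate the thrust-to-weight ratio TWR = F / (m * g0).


TWR = 6091000 / (386899 * 9.81) = 1.6

1.6


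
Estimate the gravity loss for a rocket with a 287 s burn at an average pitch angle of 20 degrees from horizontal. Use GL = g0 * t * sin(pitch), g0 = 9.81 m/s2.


GL = 9.81 * 287 * sin(20 deg) = 963 m/s

963 m/s


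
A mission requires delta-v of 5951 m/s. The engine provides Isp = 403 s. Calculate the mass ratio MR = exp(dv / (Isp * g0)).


Ve = 403 * 9.81 = 3953.43 m/s
MR = exp(5951 / 3953.43) = 4.505

4.505


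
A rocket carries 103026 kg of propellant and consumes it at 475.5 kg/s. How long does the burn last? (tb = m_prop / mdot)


tb = 103026 / 475.5 = 216.7 s

216.7 s


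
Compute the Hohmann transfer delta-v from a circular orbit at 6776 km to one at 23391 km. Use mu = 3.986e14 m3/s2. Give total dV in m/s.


V1 = sqrt(mu/r1) = 7669.76 m/s
dV1 = V1*(sqrt(2*r2/(r1+r2)) - 1) = 1881.38 m/s
V2 = sqrt(mu/r2) = 4128.04 m/s
dV2 = V2*(1 - sqrt(2*r1/(r1+r2))) = 1361.23 m/s
Total dV = 3243 m/s

3243 m/s


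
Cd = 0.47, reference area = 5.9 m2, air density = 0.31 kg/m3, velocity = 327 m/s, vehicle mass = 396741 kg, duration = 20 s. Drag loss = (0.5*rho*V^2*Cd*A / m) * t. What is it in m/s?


D = 0.5 * 0.31 * 327^2 * 0.47 * 5.9 = 45959.69 N
a = 45959.69 / 396741 = 0.1158 m/s2
dV = 0.1158 * 20 = 2.3 m/s

2.3 m/s


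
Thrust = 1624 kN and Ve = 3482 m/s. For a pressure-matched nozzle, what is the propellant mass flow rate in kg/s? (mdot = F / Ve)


mdot = F / Ve = 1624000 / 3482 = 466.4 kg/s

466.4 kg/s


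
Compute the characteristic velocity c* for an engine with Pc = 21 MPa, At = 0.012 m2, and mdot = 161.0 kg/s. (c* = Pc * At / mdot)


c* = 21e6 * 0.012 / 161.0 = 1565 m/s

1565 m/s


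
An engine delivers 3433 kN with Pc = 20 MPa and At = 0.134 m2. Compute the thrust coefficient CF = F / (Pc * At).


CF = 3433000 / (20e6 * 0.134) = 1.28

1.28


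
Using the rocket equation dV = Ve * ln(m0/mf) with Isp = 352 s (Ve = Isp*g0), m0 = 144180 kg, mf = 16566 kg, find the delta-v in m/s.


Ve = 352 * 9.81 = 3453.12 m/s
dV = 3453.12 * ln(144180/16566) = 7472 m/s

7472 m/s


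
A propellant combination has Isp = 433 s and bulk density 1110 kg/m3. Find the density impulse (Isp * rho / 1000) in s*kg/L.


rho*Isp = 433 * 1110 / 1000 = 481 s*kg/L

481 s*kg/L


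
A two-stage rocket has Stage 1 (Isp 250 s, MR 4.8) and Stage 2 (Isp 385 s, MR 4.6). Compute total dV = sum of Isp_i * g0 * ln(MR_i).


dV1 = 250 * 9.81 * ln(4.8) = 3847.0 m/s
dV2 = 385 * 9.81 * ln(4.6) = 5763.7 m/s
Total dV = 3847.0 + 5763.7 = 9610.7 m/s ~ 9611 m/s

9611 m/s


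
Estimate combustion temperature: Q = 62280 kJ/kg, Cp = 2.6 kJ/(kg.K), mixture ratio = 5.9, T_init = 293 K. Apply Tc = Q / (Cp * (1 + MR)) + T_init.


Tc = 62280 / (2.6 * (1 + 5.9)) + 293 = 3765 K

3765 K


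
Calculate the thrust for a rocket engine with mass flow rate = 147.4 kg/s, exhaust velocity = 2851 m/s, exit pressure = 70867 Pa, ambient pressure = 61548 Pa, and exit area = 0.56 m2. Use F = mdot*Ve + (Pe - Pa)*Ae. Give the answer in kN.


F = 147.4 * 2851 + (70867 - 61548) * 0.56 = 425456.0 N = 425.5 kN

425.5 kN


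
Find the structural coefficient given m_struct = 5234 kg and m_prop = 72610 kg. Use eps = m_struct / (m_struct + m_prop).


eps = 5234 / (5234 + 72610) = 0.0672

0.0672


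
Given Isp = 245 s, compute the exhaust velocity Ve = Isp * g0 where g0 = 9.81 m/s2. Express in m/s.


Ve = Isp * g0 = 245 * 9.81 = 2403.5 m/s

2403.5 m/s


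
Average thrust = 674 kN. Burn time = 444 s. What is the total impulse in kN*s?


It = 674 * 444 = 299256 kN*s

299256 kN*s


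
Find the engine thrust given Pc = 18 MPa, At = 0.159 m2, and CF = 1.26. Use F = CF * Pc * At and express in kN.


F = 1.26 * 18e6 * 0.159 = 3.6061e+06 N = 3606.1 kN

3606.1 kN


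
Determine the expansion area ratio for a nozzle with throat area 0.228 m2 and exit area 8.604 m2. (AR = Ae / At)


AR = 8.604 / 0.228 = 37.7

37.7


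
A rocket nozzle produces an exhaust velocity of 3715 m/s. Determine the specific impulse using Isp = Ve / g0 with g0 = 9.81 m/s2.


Isp = Ve / g0 = 3715 / 9.81 = 378.7 s

378.7 s


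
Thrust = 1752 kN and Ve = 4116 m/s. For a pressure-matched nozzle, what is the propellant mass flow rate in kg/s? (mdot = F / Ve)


mdot = F / Ve = 1752000 / 4116 = 425.7 kg/s

425.7 kg/s


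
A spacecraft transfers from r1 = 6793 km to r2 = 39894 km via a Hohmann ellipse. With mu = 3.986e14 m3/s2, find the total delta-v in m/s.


V1 = sqrt(mu/r1) = 7660.16 m/s
dV1 = V1*(sqrt(2*r2/(r1+r2)) - 1) = 2353.86 m/s
V2 = sqrt(mu/r2) = 3160.93 m/s
dV2 = V2*(1 - sqrt(2*r1/(r1+r2))) = 1455.78 m/s
Total dV = 3810 m/s

3810 m/s


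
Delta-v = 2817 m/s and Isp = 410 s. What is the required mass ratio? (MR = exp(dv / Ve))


Ve = 410 * 9.81 = 4022.1 m/s
MR = exp(2817 / 4022.1) = 2.015

2.015


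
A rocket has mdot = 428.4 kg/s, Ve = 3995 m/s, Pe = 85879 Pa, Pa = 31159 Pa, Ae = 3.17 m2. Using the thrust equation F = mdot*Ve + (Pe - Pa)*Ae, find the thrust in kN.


F = 428.4 * 3995 + (85879 - 31159) * 3.17 = 1.8849e+06 N = 1884.9 kN

1884.9 kN


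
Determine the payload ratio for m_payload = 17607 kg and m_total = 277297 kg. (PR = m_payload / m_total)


PR = 17607 / 277297 = 0.0635

0.0635


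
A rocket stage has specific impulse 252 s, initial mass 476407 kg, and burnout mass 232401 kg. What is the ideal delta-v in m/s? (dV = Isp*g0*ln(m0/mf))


Ve = 252 * 9.81 = 2472.12 m/s
dV = 2472.12 * ln(476407/232401) = 1775 m/s

1775 m/s


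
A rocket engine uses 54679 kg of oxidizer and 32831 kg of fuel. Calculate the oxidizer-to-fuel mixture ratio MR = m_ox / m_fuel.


MR = 54679 / 32831 = 1.67

1.67


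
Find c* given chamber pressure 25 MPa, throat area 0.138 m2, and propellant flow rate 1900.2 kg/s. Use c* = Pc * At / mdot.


c* = 25e6 * 0.138 / 1900.2 = 1816 m/s

1816 m/s


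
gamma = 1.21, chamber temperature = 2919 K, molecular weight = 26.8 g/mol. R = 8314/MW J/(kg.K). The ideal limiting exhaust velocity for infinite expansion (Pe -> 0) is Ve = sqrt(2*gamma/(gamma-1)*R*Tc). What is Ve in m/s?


R = 8314 / 26.8 = 310.22 J/(kg.K)
Ve = sqrt(2 * 1.21 / (1.21 - 1) * 310.22 * 2919) = 3230 m/s

3230 m/s


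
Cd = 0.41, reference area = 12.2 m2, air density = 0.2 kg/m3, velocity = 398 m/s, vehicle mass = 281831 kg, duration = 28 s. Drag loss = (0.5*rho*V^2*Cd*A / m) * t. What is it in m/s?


D = 0.5 * 0.2 * 398^2 * 0.41 * 12.2 = 79233.68 N
a = 79233.68 / 281831 = 0.2811 m/s2
dV = 0.2811 * 28 = 7.9 m/s

7.9 m/s


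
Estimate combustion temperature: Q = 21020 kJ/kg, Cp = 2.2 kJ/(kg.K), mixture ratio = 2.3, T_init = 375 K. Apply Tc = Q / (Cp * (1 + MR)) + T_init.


Tc = 21020 / (2.2 * (1 + 2.3)) + 375 = 3270 K

3270 K


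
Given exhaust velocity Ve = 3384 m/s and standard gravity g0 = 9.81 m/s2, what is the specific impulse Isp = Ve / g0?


Isp = Ve / g0 = 3384 / 9.81 = 345.0 s

345.0 s


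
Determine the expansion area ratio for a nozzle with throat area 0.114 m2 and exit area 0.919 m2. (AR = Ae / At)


AR = 0.919 / 0.114 = 8.1

8.1


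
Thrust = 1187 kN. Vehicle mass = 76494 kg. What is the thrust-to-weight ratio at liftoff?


TWR = 1187000 / (76494 * 9.81) = 1.58

1.58


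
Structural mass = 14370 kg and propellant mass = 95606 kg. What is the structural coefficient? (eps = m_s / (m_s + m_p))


eps = 14370 / (14370 + 95606) = 0.1307

0.1307


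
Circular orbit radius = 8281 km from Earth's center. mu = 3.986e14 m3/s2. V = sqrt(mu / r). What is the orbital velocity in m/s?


V = sqrt(3.986e14 / 8281000) = 6938 m/s

6938 m/s


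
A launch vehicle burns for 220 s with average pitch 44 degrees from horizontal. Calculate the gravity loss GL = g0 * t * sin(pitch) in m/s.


GL = 9.81 * 220 * sin(44 deg) = 1499 m/s

1499 m/s


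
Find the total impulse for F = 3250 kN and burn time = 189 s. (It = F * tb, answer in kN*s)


It = 3250 * 189 = 614250 kN*s

614250 kN*s


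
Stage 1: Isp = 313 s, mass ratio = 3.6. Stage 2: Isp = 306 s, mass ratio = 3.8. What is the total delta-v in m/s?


dV1 = 313 * 9.81 * ln(3.6) = 3933.1 m/s
dV2 = 306 * 9.81 * ln(3.8) = 4007.5 m/s
Total dV = 3933.1 + 4007.5 = 7940.6 m/s ~ 7941 m/s

7941 m/s


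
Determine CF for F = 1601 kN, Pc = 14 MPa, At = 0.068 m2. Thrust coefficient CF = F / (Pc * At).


CF = 1601000 / (14e6 * 0.068) = 1.68

1.68


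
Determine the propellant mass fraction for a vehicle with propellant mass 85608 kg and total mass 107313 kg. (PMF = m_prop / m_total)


PMF = 85608 / 107313 = 0.798

0.798


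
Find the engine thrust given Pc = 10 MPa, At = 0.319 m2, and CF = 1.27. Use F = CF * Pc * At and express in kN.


F = 1.27 * 10e6 * 0.319 = 4.0513e+06 N = 4051.3 kN

4051.3 kN


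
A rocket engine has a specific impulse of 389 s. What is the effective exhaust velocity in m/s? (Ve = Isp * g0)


Ve = Isp * g0 = 389 * 9.81 = 3816.1 m/s

3816.1 m/s


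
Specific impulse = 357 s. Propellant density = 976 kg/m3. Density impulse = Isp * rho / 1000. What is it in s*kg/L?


rho*Isp = 357 * 976 / 1000 = 348 s*kg/L

348 s*kg/L


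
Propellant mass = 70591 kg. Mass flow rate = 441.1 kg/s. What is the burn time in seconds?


tb = 70591 / 441.1 = 160.0 s

160.0 s


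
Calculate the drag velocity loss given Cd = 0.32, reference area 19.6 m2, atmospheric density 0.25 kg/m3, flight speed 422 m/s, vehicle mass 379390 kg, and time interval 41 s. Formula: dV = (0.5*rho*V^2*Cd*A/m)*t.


D = 0.5 * 0.25 * 422^2 * 0.32 * 19.6 = 139617.86 N
a = 139617.86 / 379390 = 0.368 m/s2
dV = 0.368 * 41 = 15.1 m/s

15.1 m/s


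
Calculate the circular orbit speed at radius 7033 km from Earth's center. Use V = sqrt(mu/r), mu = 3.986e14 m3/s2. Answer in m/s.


V = sqrt(3.986e14 / 7033000) = 7528 m/s

7528 m/s


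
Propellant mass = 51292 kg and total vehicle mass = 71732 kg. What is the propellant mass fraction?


PMF = 51292 / 71732 = 0.715

0.715


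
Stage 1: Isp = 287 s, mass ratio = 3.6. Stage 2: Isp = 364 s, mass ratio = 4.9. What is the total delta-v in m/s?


dV1 = 287 * 9.81 * ln(3.6) = 3606.4 m/s
dV2 = 364 * 9.81 * ln(4.9) = 5674.9 m/s
Total dV = 3606.4 + 5674.9 = 9281.3 m/s ~ 9281 m/s

9281 m/s


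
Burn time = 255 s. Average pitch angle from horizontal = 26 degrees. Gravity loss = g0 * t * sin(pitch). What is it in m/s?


GL = 9.81 * 255 * sin(26 deg) = 1097 m/s

1097 m/s


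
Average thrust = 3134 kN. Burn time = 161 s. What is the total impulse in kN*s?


It = 3134 * 161 = 504574 kN*s

504574 kN*s


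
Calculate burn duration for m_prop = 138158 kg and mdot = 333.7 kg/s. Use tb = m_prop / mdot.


tb = 138158 / 333.7 = 414.0 s

414.0 s


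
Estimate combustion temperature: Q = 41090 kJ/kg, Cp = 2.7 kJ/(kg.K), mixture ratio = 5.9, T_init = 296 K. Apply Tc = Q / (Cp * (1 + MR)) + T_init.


Tc = 41090 / (2.7 * (1 + 5.9)) + 296 = 2502 K

2502 K


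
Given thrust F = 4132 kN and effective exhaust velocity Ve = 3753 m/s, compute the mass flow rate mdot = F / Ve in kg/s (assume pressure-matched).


mdot = F / Ve = 4132000 / 3753 = 1101.0 kg/s

1101.0 kg/s


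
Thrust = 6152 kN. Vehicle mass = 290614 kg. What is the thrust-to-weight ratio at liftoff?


TWR = 6152000 / (290614 * 9.81) = 2.16

2.16


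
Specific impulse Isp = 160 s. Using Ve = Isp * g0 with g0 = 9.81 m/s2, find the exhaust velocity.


Ve = Isp * g0 = 160 * 9.81 = 1569.6 m/s

1569.6 m/s


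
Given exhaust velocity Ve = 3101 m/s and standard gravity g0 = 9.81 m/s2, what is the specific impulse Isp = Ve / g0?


Isp = Ve / g0 = 3101 / 9.81 = 316.1 s

316.1 s


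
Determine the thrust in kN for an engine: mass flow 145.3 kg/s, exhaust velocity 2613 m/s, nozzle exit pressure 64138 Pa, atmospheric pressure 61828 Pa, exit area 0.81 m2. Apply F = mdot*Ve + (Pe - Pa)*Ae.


F = 145.3 * 2613 + (64138 - 61828) * 0.81 = 381540.0 N = 381.5 kN

381.5 kN


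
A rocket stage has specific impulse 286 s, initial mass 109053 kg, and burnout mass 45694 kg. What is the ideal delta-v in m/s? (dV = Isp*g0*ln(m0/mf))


Ve = 286 * 9.81 = 2805.66 m/s
dV = 2805.66 * ln(109053/45694) = 2441 m/s

2441 m/s


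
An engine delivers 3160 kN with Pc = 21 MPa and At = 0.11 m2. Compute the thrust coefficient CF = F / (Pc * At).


CF = 3160000 / (21e6 * 0.11) = 1.37

1.37


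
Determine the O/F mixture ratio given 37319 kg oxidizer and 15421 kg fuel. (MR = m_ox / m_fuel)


MR = 37319 / 15421 = 2.42

2.42


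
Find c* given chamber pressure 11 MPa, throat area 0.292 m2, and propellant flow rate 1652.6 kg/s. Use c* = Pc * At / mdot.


c* = 11e6 * 0.292 / 1652.6 = 1944 m/s

1944 m/s


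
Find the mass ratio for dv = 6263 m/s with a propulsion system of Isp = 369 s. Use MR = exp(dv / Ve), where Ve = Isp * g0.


Ve = 369 * 9.81 = 3619.89 m/s
MR = exp(6263 / 3619.89) = 5.642

5.642


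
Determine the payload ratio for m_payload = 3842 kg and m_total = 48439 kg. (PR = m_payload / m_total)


PR = 3842 / 48439 = 0.0793

0.0793


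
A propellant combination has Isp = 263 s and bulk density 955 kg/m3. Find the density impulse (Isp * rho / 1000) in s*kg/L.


rho*Isp = 263 * 955 / 1000 = 251 s*kg/L

251 s*kg/L


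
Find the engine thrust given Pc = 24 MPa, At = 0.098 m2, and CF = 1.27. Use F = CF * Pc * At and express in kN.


F = 1.27 * 24e6 * 0.098 = 2.9870e+06 N = 2987.0 kN

2987.0 kN


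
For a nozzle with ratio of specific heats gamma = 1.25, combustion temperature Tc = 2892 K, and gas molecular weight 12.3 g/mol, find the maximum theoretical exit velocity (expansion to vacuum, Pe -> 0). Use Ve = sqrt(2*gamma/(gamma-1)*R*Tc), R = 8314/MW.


R = 8314 / 12.3 = 675.93 J/(kg.K)
Ve = sqrt(2 * 1.25 / (1.25 - 1) * 675.93 * 2892) = 4421 m/s

4421 m/s


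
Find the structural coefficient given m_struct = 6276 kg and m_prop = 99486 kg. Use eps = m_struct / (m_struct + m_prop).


eps = 6276 / (6276 + 99486) = 0.0593

0.0593


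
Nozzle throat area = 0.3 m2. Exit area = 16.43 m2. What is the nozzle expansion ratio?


AR = 16.43 / 0.3 = 54.8

54.8


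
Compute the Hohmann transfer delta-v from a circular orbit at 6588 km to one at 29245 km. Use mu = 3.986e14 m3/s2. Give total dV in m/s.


V1 = sqrt(mu/r1) = 7778.43 m/s
dV1 = V1*(sqrt(2*r2/(r1+r2)) - 1) = 2159.39 m/s
V2 = sqrt(mu/r2) = 3691.84 m/s
dV2 = V2*(1 - sqrt(2*r1/(r1+r2))) = 1453.15 m/s
Total dV = 3613 m/s

3613 m/s


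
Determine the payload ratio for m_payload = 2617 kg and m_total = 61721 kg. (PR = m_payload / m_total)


PR = 2617 / 61721 = 0.0424

0.0424


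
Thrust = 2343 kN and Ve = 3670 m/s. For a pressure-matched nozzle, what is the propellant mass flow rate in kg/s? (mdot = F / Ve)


mdot = F / Ve = 2343000 / 3670 = 638.4 kg/s

638.4 kg/s


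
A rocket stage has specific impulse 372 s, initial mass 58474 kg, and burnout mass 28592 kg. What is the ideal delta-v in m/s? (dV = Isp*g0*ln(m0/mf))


Ve = 372 * 9.81 = 3649.32 m/s
dV = 3649.32 * ln(58474/28592) = 2611 m/s

2611 m/s


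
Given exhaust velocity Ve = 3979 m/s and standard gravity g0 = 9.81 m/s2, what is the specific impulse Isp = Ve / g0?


Isp = Ve / g0 = 3979 / 9.81 = 405.6 s

405.6 s


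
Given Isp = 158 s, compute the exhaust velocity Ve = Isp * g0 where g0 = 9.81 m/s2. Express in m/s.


Ve = Isp * g0 = 158 * 9.81 = 1550.0 m/s

1550.0 m/s


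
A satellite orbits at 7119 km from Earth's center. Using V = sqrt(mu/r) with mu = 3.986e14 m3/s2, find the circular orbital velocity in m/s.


V = sqrt(3.986e14 / 7119000) = 7483 m/s

7483 m/s


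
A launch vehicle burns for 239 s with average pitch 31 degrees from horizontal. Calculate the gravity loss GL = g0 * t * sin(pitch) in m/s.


GL = 9.81 * 239 * sin(31 deg) = 1208 m/s

1208 m/s


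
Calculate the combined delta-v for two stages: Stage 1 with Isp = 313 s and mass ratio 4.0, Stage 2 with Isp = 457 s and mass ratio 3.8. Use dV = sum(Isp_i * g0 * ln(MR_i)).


dV1 = 313 * 9.81 * ln(4.0) = 4256.7 m/s
dV2 = 457 * 9.81 * ln(3.8) = 5985.0 m/s
Total dV = 4256.7 + 5985.0 = 10241.7 m/s ~ 10242 m/s

10242 m/s


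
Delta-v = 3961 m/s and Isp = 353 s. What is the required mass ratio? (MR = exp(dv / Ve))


Ve = 353 * 9.81 = 3462.93 m/s
MR = exp(3961 / 3462.93) = 3.139

3.139


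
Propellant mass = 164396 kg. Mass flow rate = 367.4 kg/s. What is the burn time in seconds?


tb = 164396 / 367.4 = 447.5 s

447.5 s


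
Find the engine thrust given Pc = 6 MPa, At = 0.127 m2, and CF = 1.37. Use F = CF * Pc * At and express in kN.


F = 1.37 * 6e6 * 0.127 = 1.0439e+06 N = 1043.9 kN

1043.9 kN


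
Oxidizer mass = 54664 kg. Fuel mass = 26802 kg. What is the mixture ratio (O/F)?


MR = 54664 / 26802 = 2.04

2.04


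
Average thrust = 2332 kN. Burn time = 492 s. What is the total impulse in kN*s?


It = 2332 * 492 = 1147344 kN*s

1147344 kN*s


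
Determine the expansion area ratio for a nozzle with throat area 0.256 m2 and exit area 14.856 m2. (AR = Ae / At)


AR = 14.856 / 0.256 = 58.0

58.0


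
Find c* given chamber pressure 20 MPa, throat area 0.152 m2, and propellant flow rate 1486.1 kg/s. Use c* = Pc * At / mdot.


c* = 20e6 * 0.152 / 1486.1 = 2046 m/s

2046 m/s


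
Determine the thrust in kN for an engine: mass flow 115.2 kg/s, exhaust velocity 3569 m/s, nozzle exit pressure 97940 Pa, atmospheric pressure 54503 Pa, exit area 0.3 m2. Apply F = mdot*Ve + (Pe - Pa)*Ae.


F = 115.2 * 3569 + (97940 - 54503) * 0.3 = 424180.0 N = 424.2 kN

424.2 kN


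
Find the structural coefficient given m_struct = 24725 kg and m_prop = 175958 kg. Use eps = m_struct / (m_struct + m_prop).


eps = 24725 / (24725 + 175958) = 0.1232

0.1232


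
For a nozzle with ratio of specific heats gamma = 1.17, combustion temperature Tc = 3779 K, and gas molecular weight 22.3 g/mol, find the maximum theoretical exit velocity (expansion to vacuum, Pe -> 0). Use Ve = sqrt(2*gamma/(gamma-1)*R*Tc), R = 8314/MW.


R = 8314 / 22.3 = 372.83 J/(kg.K)
Ve = sqrt(2 * 1.17 / (1.17 - 1) * 372.83 * 3779) = 4404 m/s

4404 m/s


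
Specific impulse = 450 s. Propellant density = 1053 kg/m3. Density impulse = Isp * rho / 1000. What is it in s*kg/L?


rho*Isp = 450 * 1053 / 1000 = 474 s*kg/L

474 s*kg/L


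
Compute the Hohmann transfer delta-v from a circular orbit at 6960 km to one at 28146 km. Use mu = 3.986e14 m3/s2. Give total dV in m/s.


V1 = sqrt(mu/r1) = 7567.7 m/s
dV1 = V1*(sqrt(2*r2/(r1+r2)) - 1) = 2015.19 m/s
V2 = sqrt(mu/r2) = 3763.23 m/s
dV2 = V2*(1 - sqrt(2*r1/(r1+r2))) = 1393.55 m/s
Total dV = 3409 m/s

3409 m/s


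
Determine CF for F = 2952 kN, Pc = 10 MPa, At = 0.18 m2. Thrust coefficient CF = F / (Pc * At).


CF = 2952000 / (10e6 * 0.18) = 1.64

1.64


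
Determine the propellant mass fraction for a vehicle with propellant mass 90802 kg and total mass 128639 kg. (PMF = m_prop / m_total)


PMF = 90802 / 128639 = 0.706

0.706


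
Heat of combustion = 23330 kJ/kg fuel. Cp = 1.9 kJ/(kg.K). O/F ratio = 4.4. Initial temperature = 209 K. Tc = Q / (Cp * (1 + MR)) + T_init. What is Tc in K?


Tc = 23330 / (1.9 * (1 + 4.4)) + 209 = 2483 K

2483 K


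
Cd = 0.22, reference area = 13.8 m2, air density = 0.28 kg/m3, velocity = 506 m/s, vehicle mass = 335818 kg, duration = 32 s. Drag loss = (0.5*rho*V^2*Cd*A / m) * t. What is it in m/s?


D = 0.5 * 0.28 * 506^2 * 0.22 * 13.8 = 108825.54 N
a = 108825.54 / 335818 = 0.3241 m/s2
dV = 0.3241 * 32 = 10.4 m/s

10.4 m/s


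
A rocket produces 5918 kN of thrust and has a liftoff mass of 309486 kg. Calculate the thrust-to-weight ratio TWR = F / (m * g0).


TWR = 5918000 / (309486 * 9.81) = 1.95

1.95


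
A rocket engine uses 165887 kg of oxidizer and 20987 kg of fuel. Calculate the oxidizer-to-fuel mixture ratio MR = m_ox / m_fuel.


MR = 165887 / 20987 = 7.9

7.9


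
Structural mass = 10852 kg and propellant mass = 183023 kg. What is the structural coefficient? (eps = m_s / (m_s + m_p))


eps = 10852 / (10852 + 183023) = 0.056

0.056


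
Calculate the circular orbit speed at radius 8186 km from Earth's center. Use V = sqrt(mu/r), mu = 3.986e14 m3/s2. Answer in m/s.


V = sqrt(3.986e14 / 8186000) = 6978 m/s

6978 m/s


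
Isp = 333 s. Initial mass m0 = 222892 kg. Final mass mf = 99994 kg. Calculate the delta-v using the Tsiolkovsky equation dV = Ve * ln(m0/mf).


Ve = 333 * 9.81 = 3266.73 m/s
dV = 3266.73 * ln(222892/99994) = 2619 m/s

2619 m/s


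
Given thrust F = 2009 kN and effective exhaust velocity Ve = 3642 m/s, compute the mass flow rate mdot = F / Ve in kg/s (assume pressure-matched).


mdot = F / Ve = 2009000 / 3642 = 551.6 kg/s

551.6 kg/s


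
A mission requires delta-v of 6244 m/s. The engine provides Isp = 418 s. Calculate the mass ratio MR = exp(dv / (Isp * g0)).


Ve = 418 * 9.81 = 4100.58 m/s
MR = exp(6244 / 4100.58) = 4.585

4.585


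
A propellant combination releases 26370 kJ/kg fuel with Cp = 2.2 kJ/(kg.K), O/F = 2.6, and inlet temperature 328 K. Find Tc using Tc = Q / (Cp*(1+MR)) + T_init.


Tc = 26370 / (2.2 * (1 + 2.6)) + 328 = 3658 K

3658 K


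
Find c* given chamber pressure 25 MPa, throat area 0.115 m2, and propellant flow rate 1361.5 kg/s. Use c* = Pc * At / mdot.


c* = 25e6 * 0.115 / 1361.5 = 2112 m/s

2112 m/s


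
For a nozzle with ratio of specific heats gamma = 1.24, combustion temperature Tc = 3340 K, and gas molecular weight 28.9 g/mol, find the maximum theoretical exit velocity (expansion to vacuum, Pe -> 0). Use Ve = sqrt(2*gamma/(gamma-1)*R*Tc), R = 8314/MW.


R = 8314 / 28.9 = 287.68 J/(kg.K)
Ve = sqrt(2 * 1.24 / (1.24 - 1) * 287.68 * 3340) = 3151 m/s

3151 m/s


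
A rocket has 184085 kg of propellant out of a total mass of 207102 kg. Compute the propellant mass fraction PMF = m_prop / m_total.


PMF = 184085 / 207102 = 0.889

0.889


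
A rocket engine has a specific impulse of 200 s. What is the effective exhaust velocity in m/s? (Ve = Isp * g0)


Ve = Isp * g0 = 200 * 9.81 = 1962.0 m/s

1962.0 m/s


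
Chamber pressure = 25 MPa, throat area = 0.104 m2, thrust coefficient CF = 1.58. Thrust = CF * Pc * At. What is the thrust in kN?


F = 1.58 * 25e6 * 0.104 = 4.1080e+06 N = 4108.0 kN

4108.0 kN


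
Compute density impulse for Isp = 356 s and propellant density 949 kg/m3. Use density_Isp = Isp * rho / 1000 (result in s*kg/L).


rho*Isp = 356 * 949 / 1000 = 338 s*kg/L

338 s*kg/L


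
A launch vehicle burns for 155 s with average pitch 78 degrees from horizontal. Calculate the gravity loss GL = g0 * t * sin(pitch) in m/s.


GL = 9.81 * 155 * sin(78 deg) = 1487 m/s

1487 m/s


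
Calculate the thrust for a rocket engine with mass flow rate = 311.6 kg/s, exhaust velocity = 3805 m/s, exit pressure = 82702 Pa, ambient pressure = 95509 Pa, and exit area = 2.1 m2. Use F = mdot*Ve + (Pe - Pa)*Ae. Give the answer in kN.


F = 311.6 * 3805 + (82702 - 95509) * 2.1 = 1.1587e+06 N = 1158.7 kN

1158.7 kN


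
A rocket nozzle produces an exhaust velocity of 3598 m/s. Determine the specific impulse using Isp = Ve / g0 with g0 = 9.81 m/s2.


Isp = Ve / g0 = 3598 / 9.81 = 366.8 s

366.8 s


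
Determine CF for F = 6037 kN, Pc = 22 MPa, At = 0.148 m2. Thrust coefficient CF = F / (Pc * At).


CF = 6037000 / (22e6 * 0.148) = 1.85

1.85


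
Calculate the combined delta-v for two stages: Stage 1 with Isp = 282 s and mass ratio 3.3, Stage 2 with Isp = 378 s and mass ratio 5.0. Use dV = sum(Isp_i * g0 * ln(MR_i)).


dV1 = 282 * 9.81 * ln(3.3) = 3302.9 m/s
dV2 = 378 * 9.81 * ln(5.0) = 5968.1 m/s
Total dV = 3302.9 + 5968.1 = 9271.0 m/s ~ 9271 m/s

9271 m/s


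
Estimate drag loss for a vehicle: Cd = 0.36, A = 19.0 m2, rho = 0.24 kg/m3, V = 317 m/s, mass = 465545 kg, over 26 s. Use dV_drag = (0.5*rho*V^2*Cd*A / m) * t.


D = 0.5 * 0.24 * 317^2 * 0.36 * 19.0 = 82481.37 N
a = 82481.37 / 465545 = 0.1772 m/s2
dV = 0.1772 * 26 = 4.6 m/s

4.6 m/s


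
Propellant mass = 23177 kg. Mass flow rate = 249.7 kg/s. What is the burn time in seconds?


tb = 23177 / 249.7 = 92.8 s

92.8 s


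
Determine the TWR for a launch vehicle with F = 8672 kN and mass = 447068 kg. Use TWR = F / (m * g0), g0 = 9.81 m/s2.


TWR = 8672000 / (447068 * 9.81) = 1.98

1.98


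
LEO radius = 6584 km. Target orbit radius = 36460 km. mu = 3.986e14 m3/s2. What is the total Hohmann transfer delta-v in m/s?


V1 = sqrt(mu/r1) = 7780.79 m/s
dV1 = V1*(sqrt(2*r2/(r1+r2)) - 1) = 2346.44 m/s
V2 = sqrt(mu/r2) = 3306.44 m/s
dV2 = V2*(1 - sqrt(2*r1/(r1+r2))) = 1477.65 m/s
Total dV = 3824 m/s

3824 m/s


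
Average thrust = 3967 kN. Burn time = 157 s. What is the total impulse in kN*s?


It = 3967 * 157 = 622819 kN*s

622819 kN*s


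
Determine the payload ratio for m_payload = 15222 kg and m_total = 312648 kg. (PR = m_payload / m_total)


PR = 15222 / 312648 = 0.0487

0.0487


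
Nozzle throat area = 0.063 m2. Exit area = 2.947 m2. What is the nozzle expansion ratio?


AR = 2.947 / 0.063 = 46.8

46.8


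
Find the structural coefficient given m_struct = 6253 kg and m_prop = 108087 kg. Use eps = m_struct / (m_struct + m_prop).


eps = 6253 / (6253 + 108087) = 0.0547

0.0547


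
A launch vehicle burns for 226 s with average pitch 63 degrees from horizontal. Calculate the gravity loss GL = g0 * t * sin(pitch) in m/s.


GL = 9.81 * 226 * sin(63 deg) = 1975 m/s

1975 m/s


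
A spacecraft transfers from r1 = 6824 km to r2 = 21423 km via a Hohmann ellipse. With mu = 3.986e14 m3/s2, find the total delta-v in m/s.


V1 = sqrt(mu/r1) = 7642.74 m/s
dV1 = V1*(sqrt(2*r2/(r1+r2)) - 1) = 1770.04 m/s
V2 = sqrt(mu/r2) = 4313.49 m/s
dV2 = V2*(1 - sqrt(2*r1/(r1+r2))) = 1315.17 m/s
Total dV = 3085 m/s

3085 m/s


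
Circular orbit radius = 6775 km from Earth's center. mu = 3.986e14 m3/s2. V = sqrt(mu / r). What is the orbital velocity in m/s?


V = sqrt(3.986e14 / 6775000) = 7670 m/s

7670 m/s


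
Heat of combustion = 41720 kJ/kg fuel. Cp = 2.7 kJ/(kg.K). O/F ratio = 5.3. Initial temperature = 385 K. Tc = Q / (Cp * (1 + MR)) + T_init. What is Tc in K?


Tc = 41720 / (2.7 * (1 + 5.3)) + 385 = 2838 K

2838 K


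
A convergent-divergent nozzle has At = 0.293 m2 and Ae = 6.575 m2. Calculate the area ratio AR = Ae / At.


AR = 6.575 / 0.293 = 22.4

22.4


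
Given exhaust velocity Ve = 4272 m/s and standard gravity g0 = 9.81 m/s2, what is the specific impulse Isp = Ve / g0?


Isp = Ve / g0 = 4272 / 9.81 = 435.5 s

435.5 s


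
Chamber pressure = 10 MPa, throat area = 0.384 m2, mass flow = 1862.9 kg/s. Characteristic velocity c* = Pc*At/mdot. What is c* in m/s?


c* = 10e6 * 0.384 / 1862.9 = 2061 m/s

2061 m/s


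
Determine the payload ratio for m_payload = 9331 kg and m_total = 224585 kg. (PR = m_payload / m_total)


PR = 9331 / 224585 = 0.0415

0.0415


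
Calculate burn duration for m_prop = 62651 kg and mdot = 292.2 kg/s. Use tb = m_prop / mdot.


tb = 62651 / 292.2 = 214.4 s

214.4 s


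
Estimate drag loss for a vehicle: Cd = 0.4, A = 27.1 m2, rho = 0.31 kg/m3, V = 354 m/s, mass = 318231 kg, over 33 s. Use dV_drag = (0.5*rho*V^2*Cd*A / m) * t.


D = 0.5 * 0.31 * 354^2 * 0.4 * 27.1 = 210555.94 N
a = 210555.94 / 318231 = 0.6616 m/s2
dV = 0.6616 * 33 = 21.8 m/s

21.8 m/s


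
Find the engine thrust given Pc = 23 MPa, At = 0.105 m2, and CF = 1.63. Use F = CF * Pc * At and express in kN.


F = 1.63 * 23e6 * 0.105 = 3.9364e+06 N = 3936.4 kN

3936.4 kN


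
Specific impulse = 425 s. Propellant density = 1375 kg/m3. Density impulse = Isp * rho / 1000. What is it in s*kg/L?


rho*Isp = 425 * 1375 / 1000 = 584 s*kg/L

584 s*kg/L


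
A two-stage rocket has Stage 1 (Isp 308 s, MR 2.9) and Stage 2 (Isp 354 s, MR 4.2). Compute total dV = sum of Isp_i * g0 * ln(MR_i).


dV1 = 308 * 9.81 * ln(2.9) = 3217.0 m/s
dV2 = 354 * 9.81 * ln(4.2) = 4983.7 m/s
Total dV = 3217.0 + 4983.7 = 8200.7 m/s ~ 8201 m/s

8201 m/s


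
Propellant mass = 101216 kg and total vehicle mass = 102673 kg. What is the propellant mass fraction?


PMF = 101216 / 102673 = 0.986

0.986


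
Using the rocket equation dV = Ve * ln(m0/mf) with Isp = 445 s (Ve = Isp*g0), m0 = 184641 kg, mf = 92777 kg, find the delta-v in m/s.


Ve = 445 * 9.81 = 4365.45 m/s
dV = 4365.45 * ln(184641/92777) = 3004 m/s

3004 m/s


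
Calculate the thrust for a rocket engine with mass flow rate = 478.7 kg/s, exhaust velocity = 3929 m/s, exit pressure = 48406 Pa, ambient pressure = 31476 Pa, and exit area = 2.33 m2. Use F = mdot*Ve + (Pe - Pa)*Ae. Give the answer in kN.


F = 478.7 * 3929 + (48406 - 31476) * 2.33 = 1.9203e+06 N = 1920.3 kN

1920.3 kN


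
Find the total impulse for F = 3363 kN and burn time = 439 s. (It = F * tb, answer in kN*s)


It = 3363 * 439 = 1476357 kN*s

1476357 kN*s


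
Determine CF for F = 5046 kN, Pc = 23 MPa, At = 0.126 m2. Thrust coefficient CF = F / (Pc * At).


CF = 5046000 / (23e6 * 0.126) = 1.74

1.74


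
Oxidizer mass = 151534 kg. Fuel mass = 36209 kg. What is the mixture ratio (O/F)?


MR = 151534 / 36209 = 4.18

4.18


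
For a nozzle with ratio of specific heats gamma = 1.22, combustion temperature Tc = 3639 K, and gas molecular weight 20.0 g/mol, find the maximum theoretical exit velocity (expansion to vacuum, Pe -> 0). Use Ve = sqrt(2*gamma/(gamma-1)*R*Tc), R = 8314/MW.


R = 8314 / 20.0 = 415.7 J/(kg.K)
Ve = sqrt(2 * 1.22 / (1.22 - 1) * 415.7 * 3639) = 4096 m/s

4096 m/s


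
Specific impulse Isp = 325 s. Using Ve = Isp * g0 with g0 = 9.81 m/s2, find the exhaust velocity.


Ve = Isp * g0 = 325 * 9.81 = 3188.2 m/s

3188.2 m/s


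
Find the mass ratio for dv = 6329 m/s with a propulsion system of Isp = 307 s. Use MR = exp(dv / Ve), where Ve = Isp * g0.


Ve = 307 * 9.81 = 3011.67 m/s
MR = exp(6329 / 3011.67) = 8.178

8.178


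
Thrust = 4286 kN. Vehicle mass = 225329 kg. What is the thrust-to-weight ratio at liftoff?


TWR = 4286000 / (225329 * 9.81) = 1.94

1.94


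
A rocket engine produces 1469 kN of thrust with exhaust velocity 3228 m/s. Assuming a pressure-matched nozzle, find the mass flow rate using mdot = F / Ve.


mdot = F / Ve = 1469000 / 3228 = 455.1 kg/s

455.1 kg/s


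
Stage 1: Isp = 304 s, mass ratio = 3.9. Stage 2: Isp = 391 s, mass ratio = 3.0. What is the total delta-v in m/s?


dV1 = 304 * 9.81 * ln(3.9) = 4058.8 m/s
dV2 = 391 * 9.81 * ln(3.0) = 4214.0 m/s
Total dV = 4058.8 + 4214.0 = 8272.8 m/s ~ 8273 m/s

8273 m/s


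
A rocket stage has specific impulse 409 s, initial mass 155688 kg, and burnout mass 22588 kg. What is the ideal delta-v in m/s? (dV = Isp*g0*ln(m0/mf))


Ve = 409 * 9.81 = 4012.29 m/s
dV = 4012.29 * ln(155688/22588) = 7745 m/s

7745 m/s


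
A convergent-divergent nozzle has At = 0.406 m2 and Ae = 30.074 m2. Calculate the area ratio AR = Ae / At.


AR = 30.074 / 0.406 = 74.1

74.1


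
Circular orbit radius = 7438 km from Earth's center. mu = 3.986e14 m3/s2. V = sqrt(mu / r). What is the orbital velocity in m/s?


V = sqrt(3.986e14 / 7438000) = 7320 m/s

7320 m/s


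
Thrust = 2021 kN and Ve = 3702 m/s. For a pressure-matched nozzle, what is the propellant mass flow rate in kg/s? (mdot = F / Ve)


mdot = F / Ve = 2021000 / 3702 = 545.9 kg/s

545.9 kg/s


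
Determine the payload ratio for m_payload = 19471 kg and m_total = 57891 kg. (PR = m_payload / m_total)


PR = 19471 / 57891 = 0.3363

0.3363


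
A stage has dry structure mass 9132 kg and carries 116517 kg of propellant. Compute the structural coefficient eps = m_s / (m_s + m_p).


eps = 9132 / (9132 + 116517) = 0.0727

0.0727


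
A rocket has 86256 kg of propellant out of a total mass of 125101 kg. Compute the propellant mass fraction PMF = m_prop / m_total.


PMF = 86256 / 125101 = 0.689

0.689


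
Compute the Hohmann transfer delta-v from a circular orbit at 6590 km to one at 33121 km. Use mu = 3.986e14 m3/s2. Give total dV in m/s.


V1 = sqrt(mu/r1) = 7777.25 m/s
dV1 = V1*(sqrt(2*r2/(r1+r2)) - 1) = 2267.46 m/s
V2 = sqrt(mu/r2) = 3469.1 m/s
dV2 = V2*(1 - sqrt(2*r1/(r1+r2))) = 1470.53 m/s
Total dV = 3738 m/s

3738 m/s
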